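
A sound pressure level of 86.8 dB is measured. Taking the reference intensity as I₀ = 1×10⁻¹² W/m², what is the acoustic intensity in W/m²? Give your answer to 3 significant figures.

0.000479 W/m²

I/I₀ = 10^(86.8/10) = 4.786e+08, so I = 4.786e+08 × 10⁻¹² W/m².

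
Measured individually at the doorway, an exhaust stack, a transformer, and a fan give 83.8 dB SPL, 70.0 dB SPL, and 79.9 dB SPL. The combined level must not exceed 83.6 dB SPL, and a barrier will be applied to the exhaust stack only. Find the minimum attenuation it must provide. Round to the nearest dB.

3 dB

Fixed contribution from the other sources: Σ 10^(L/10) = 10^(70.0/10) + 10^(79.9/10) = 1.077e+08 (80.32 dB SPL).
To meet 83.6 dB SPL overall, the treated exhaust stack may contribute at most 10^(83.6/10) − 1.077e+08 = 1.214e+08, i.e. 80.84 dB SPL.
So the exhaust stack must be reduced from 83.8 to 80.84 dB SPL: IL = 2.96 dB.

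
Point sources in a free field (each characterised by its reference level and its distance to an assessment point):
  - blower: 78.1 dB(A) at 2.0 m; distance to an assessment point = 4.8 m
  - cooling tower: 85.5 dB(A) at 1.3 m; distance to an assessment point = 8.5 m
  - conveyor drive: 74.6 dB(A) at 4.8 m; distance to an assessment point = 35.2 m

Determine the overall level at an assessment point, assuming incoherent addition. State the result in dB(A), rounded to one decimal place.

73.0 dB(A)

First find each source's level at the receiver (point-source: −20·log₁₀(r/r_ref)), then combine on an intensity basis.
blower: 78.1 − 20·log₁₀(4.8/2.0) = 78.1 − 7.60 = 70.50 dB(A).
cooling tower: 85.5 − 20·log₁₀(8.5/1.3) = 85.5 − 16.31 = 69.19 dB(A).
conveyor drive: 74.6 − 20·log₁₀(35.2/4.8) = 74.6 − 17.31 = 57.29 dB(A).
Σ 10^(L/10) = 2.005e+07 → L_total = 10·log₁₀(2.005e+07) = 73.02 dB(A).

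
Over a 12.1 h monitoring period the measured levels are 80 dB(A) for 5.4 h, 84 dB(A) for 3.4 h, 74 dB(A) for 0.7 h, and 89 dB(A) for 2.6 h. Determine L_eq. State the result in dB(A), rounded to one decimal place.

Weight each interval's intensity by its duration and average over T = 12.1 h:
Σ tᵢ·10^(Lᵢ/10) = 5.4·10^(80/10) + 3.4·10^(84/10) + 0.7·10^(74/10) + 2.6·10^(89/10) = 3.477e+09.
L_eq = 10·log₁₀(3.477e+09/12.1) = 84.58 dB(A).

84.6 dB(A)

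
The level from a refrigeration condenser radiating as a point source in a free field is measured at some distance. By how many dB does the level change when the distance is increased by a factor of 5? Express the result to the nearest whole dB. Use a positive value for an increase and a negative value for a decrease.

-14 dB

A point source loses 6 dB per doubling of distance; generally ΔL = −20·log₁₀(r₂/r₁).
ΔL = −20·log₁₀(5) = -13.98 dB.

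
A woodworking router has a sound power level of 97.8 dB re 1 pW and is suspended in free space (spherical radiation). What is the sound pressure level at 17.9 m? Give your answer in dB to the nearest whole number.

62 dB

The power spreads over a sphere of area 4π·r², so L_p = L_w − 10·log₁₀(4π·r²).
4π·r² = 4026 m², 10·log₁₀ of that is 36.049 dB.
L_p = 97.8 − 36.049 = 61.75 dB.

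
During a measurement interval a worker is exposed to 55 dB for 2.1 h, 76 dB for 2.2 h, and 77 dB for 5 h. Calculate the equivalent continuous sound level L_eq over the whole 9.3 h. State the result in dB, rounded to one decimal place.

75.6 dB

L_eq = 10·log₁₀[(1/T)·Σ tᵢ·10^(Lᵢ/10)] with T = 9.3 h.
Σ tᵢ·10^(Lᵢ/10) = 2.1·10^(55/10) + 2.2·10^(76/10) + 5·10^(77/10) = 3.388e+08.
L_eq = 10·log₁₀(3.388e+08/9.3) = 75.62 dB.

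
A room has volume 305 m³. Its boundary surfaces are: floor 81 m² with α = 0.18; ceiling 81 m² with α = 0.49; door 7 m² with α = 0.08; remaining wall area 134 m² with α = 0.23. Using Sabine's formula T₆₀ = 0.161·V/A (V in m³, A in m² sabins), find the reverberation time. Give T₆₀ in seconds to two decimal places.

A = Σ Sᵢαᵢ = 81·0.18 + 81·0.49 + 7·0.08 + 134·0.23 = 85.65 m².
T₆₀ = 0.161·V/A = 0.161·305/85.65 = 0.573 s.

0.57 s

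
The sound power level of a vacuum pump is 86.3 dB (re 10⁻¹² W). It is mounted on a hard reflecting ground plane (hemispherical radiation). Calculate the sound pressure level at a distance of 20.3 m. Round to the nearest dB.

L_p = L_w − 10·log₁₀(2π·r²) with r = 20.3 m.
2π·r² = 2589 m², 10·log₁₀ of that is 34.132 dB.
L_p = 86.3 − 34.132 = 52.17 dB.

52 dB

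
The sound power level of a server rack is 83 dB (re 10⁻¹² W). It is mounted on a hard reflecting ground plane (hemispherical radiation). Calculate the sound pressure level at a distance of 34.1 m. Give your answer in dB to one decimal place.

L_p = L_w − 10·log₁₀(2π·r²) with r = 34.1 m.
2π·r² = 7306 m², 10·log₁₀ of that is 38.637 dB.
L_p = 83 − 38.637 = 44.36 dB.

44.4 dB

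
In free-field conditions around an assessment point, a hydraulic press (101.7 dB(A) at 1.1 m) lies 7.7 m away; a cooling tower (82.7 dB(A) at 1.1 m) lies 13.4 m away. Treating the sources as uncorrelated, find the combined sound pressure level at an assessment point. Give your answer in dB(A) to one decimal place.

Apply inverse-square spreading to bring every level to the receiver, then sum 10^(L/10).
hydraulic press: 101.7 − 20·log₁₀(7.7/1.1) = 101.7 − 16.90 = 84.80 dB(A).
cooling tower: 82.7 − 20·log₁₀(13.4/1.1) = 82.7 − 21.71 = 60.99 dB(A).
Σ 10^(L/10) = 3.031e+08 → L_total = 10·log₁₀(3.031e+08) = 84.82 dB(A).

84.8 dB(A)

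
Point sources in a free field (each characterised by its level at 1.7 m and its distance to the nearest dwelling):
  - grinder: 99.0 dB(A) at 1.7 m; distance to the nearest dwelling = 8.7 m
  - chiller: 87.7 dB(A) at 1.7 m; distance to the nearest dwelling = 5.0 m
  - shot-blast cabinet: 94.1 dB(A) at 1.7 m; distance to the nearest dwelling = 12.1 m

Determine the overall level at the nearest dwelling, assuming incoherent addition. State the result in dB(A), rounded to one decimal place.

86.3 dB(A)

Apply inverse-square spreading to bring every level to the receiver, then sum 10^(L/10).
grinder: 99.0 − 20·log₁₀(8.7/1.7) = 99.0 − 14.18 = 84.82 dB(A).
chiller: 87.7 − 20·log₁₀(5.0/1.7) = 87.7 − 9.37 = 78.33 dB(A).
shot-blast cabinet: 94.1 − 20·log₁₀(12.1/1.7) = 94.1 − 17.05 = 77.05 dB(A).
Σ 10^(L/10) = 4.221e+08 → L_total = 10·log₁₀(4.221e+08) = 86.25 dB(A).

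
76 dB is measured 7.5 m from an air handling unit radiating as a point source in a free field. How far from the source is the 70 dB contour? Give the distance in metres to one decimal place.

The 6.0 dB drop corresponds to a distance ratio of 10^(6.0/20) for a point source.
r₂ = 7.5·10^((76−70)/20) = 7.5·10^(6.0/20) = 14.96 m.

15.0 m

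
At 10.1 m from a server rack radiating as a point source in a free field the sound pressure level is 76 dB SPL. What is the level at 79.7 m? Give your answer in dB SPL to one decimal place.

58.1 dB SPL

For a point source, L₂ = L₁ − 20·log₁₀(r₂/r₁).
L₂ = 76 − 20·log₁₀(79.7/10.1) = 76 − 17.943 = 58.06 dB SPL.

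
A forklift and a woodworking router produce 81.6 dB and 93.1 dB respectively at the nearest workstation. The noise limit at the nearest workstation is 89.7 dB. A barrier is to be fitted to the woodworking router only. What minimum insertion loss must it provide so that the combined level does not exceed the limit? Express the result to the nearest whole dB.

Fixed contribution from the other source: Σ 10^(L/10) = 10^(81.6/10) = 1.445e+08 (81.60 dB).
The limit corresponds to 10^(89.7/10) = 9.333e+08; subtracting the fixed part leaves 7.887e+08 for the woodworking router, i.e. 88.97 dB.
Required insertion loss = 93.1 − 88.97 = 4.13 dB.

4 dB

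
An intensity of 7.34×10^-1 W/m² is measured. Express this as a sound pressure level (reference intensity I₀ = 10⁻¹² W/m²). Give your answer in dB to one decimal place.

118.7 dB

Dividing by I₀ shifts the exponent by 12: I/I₀ = 7.34×10^11.
L = 10·(0.8657 + 11) = 118.66 dB.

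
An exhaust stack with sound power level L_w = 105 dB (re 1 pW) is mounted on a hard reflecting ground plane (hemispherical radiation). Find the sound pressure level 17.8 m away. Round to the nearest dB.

L_p = L_w − 10·log₁₀(2π·r²) with r = 17.8 m.
2π·r² = 1991 m², 10·log₁₀ of that is 32.990 dB.
L_p = 105 − 32.990 = 72.01 dB.

72 dB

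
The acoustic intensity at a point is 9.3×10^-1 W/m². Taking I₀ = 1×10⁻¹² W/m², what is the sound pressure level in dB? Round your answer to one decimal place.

I/I₀ = 9.3×10^-1/10⁻¹² = 9.3×10^11, and L = 10·log₁₀(I/I₀).
L = 10·(0.9685 + 11) = 119.68 dB.

119.7 dB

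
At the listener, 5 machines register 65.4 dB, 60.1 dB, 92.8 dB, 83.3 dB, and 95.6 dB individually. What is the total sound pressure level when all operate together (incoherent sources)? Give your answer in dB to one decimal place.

97.6 dB

For uncorrelated sources the intensities add, so convert each level to linear form, sum, and take 10·log₁₀ of the total.
Σ 10^(L/10) = 10^(65.4/10) + 10^(60.1/10) + 10^(92.8/10) + 10^(83.3/10) + 10^(95.6/10) = 5.755e+09.
L_total = 10·log₁₀(5.755e+09) = 97.60 dB.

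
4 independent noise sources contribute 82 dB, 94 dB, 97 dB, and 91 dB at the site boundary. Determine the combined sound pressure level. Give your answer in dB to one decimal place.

99.5 dB

For uncorrelated sources the intensities add, so convert each level to linear form, sum, and take 10·log₁₀ of the total.
Σ 10^(L/10) = 10^(82/10) + 10^(94/10) + 10^(97/10) + 10^(91/10) = 8.941e+09.
L_total = 10·log₁₀(8.941e+09) = 99.51 dB.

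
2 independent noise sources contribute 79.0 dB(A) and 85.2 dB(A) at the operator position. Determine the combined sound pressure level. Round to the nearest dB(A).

86 dB(A)

Incoherent sources combine by intensity addition: L_total = 10·log₁₀(Σ 10^(L_i/10)).
Σ 10^(L/10) = 10^(79.0/10) + 10^(85.2/10) = 4.106e+08.
L_total = 10·log₁₀(4.106e+08) = 86.13 dB(A).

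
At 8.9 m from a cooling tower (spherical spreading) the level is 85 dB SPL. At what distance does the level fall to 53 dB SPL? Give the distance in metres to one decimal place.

354.3 m

The 32.0 dB drop corresponds to a distance ratio of 10^(32.0/20) for a point source.
r₂ = 8.9·10^((85−53)/20) = 8.9·10^(32.0/20) = 354.32 m.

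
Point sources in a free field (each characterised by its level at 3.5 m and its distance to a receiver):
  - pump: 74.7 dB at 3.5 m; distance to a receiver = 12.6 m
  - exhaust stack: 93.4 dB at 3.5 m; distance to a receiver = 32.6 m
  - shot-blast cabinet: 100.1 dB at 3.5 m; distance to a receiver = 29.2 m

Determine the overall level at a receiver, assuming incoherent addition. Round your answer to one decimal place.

First find each source's level at the receiver (point-source: −20·log₁₀(r/r_ref)), then combine on an intensity basis.
pump: 74.7 − 20·log₁₀(12.6/3.5) = 74.7 − 11.13 = 63.57 dB.
exhaust stack: 93.4 − 20·log₁₀(32.6/3.5) = 93.4 − 19.38 = 74.02 dB.
shot-blast cabinet: 100.1 − 20·log₁₀(29.2/3.5) = 100.1 − 18.43 = 81.67 dB.
Σ 10^(L/10) = 1.745e+08 → L_total = 10·log₁₀(1.745e+08) = 82.42 dB.

82.4 dB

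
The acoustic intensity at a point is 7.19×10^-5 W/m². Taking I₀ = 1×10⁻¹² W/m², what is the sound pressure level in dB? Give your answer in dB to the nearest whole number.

79 dB

L = 10·log₁₀(I/I₀) = 10·log₁₀(7.19×10^-5/10⁻¹²) = 10·log₁₀(7.19×10^7).
L = 10·(0.8567 + 7) = 78.57 dB.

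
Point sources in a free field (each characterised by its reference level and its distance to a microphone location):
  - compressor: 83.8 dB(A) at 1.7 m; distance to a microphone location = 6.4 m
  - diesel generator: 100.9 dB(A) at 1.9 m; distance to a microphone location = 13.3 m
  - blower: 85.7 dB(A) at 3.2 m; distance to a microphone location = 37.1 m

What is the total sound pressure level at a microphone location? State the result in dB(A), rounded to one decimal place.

84.3 dB(A)

Propagate each source to the receiver with L = L_ref − 20·log₁₀(r/r_ref), then add intensities.
compressor: 83.8 − 20·log₁₀(6.4/1.7) = 83.8 − 11.51 = 72.29 dB(A).
diesel generator: 100.9 − 20·log₁₀(13.3/1.9) = 100.9 − 16.90 = 84.00 dB(A).
blower: 85.7 − 20·log₁₀(37.1/3.2) = 85.7 − 21.28 = 64.42 dB(A).
Σ 10^(L/10) = 2.708e+08 → L_total = 10·log₁₀(2.708e+08) = 84.33 dB(A).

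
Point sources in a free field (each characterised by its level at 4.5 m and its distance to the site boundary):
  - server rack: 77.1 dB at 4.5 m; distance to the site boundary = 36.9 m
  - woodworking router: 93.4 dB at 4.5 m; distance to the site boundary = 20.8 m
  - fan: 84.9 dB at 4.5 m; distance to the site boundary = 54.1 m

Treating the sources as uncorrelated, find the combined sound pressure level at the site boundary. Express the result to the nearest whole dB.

Apply inverse-square spreading to bring every level to the receiver, then sum 10^(L/10).
server rack: 77.1 − 20·log₁₀(36.9/4.5) = 77.1 − 18.28 = 58.82 dB.
woodworking router: 93.4 − 20·log₁₀(20.8/4.5) = 93.4 − 13.30 = 80.10 dB.
fan: 84.9 − 20·log₁₀(54.1/4.5) = 84.9 − 21.60 = 63.30 dB.
Σ 10^(L/10) = 1.053e+08 → L_total = 10·log₁₀(1.053e+08) = 80.22 dB.

80 dB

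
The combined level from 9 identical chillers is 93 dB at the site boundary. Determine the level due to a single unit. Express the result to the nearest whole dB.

83 dB

For N identical incoherent sources L_total = L₁ + 10·log₁₀ N, so L₁ = 93 − 10·log₁₀(9) = 93 − 9.542.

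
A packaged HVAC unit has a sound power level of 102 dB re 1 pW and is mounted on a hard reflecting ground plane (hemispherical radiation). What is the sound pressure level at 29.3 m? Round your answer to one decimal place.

64.7 dB

L_p = L_w − 10·log₁₀(2π·r²) with r = 29.3 m.
2π·r² = 5394 m², 10·log₁₀ of that is 37.319 dB.
L_p = 102 − 37.319 = 64.68 dB.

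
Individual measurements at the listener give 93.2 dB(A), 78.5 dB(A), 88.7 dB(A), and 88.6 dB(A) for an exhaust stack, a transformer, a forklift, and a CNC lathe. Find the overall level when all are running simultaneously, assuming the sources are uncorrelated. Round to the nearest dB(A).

Incoherent sources combine by intensity addition: L_total = 10·log₁₀(Σ 10^(L_i/10)).
Σ 10^(L/10) = 10^(93.2/10) + 10^(78.5/10) + 10^(88.7/10) + 10^(88.6/10) = 3.626e+09.
L_total = 10·log₁₀(3.626e+09) = 95.59 dB(A).

96 dB(A)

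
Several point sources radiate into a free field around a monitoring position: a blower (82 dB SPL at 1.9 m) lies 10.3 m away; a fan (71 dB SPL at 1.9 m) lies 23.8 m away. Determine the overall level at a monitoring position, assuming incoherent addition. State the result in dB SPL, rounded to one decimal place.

Apply inverse-square spreading to bring every level to the receiver, then sum 10^(L/10).
blower: 82 − 20·log₁₀(10.3/1.9) = 82 − 14.68 = 67.32 dB SPL.
fan: 71 − 20·log₁₀(23.8/1.9) = 71 − 21.96 = 49.04 dB SPL.
Σ 10^(L/10) = 5.473e+06 → L_total = 10·log₁₀(5.473e+06) = 67.38 dB SPL.

67.4 dB SPL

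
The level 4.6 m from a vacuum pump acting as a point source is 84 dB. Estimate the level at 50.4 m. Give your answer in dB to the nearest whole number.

63 dB

Point-source attenuation: ΔL = 20·log₁₀(r₂/r₁) = 20·log₁₀(50.4/4.6) = 20.793 dB.
L₂ = 84 − 20·log₁₀(50.4/4.6) = 84 − 20.793 = 63.21 dB.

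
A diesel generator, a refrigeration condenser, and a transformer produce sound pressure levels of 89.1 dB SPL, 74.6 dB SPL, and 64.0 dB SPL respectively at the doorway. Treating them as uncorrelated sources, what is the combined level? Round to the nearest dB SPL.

Incoherent sources combine by intensity addition: L_total = 10·log₁₀(Σ 10^(L_i/10)).
Σ 10^(L/10) = 10^(89.1/10) + 10^(74.6/10) + 10^(64.0/10) = 8.442e+08.
L_total = 10·log₁₀(8.442e+08) = 89.26 dB SPL.

89 dB SPL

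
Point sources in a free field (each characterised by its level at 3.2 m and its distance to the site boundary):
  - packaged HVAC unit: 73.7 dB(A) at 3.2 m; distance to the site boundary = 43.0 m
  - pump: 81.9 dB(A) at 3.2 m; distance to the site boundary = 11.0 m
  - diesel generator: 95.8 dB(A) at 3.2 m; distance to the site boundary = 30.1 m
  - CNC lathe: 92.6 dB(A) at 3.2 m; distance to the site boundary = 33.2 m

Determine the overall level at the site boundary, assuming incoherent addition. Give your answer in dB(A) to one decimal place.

Propagate each source to the receiver with L = L_ref − 20·log₁₀(r/r_ref), then add intensities.
packaged HVAC unit: 73.7 − 20·log₁₀(43.0/3.2) = 73.7 − 22.57 = 51.13 dB(A).
pump: 81.9 − 20·log₁₀(11.0/3.2) = 81.9 − 10.72 = 71.18 dB(A).
diesel generator: 95.8 − 20·log₁₀(30.1/3.2) = 95.8 − 19.47 = 76.33 dB(A).
CNC lathe: 92.6 − 20·log₁₀(33.2/3.2) = 92.6 − 20.32 = 72.28 dB(A).
Σ 10^(L/10) = 7.311e+07 → L_total = 10·log₁₀(7.311e+07) = 78.64 dB(A).

78.6 dB(A)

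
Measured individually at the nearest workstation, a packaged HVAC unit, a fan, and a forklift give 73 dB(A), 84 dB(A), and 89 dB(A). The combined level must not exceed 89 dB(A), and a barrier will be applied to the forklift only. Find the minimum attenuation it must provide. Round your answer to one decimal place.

Fixed contribution from the other sources: Σ 10^(L/10) = 10^(73/10) + 10^(84/10) = 2.711e+08 (84.33 dB(A)).
To meet 89 dB(A) overall, the treated forklift may contribute at most 10^(89/10) − 2.711e+08 = 5.232e+08, i.e. 87.19 dB(A).
Required insertion loss = 89 − 87.19 = 1.81 dB.

1.8 dB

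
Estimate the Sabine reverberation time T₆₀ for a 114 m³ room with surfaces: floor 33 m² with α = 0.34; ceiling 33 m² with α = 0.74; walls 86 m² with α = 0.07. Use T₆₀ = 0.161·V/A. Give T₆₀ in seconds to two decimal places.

A = Σ Sᵢαᵢ = 33·0.34 + 33·0.74 + 86·0.07 = 41.66 m².
T₆₀ = 0.161 × 114 / 41.66 = 0.441 s.

0.44 s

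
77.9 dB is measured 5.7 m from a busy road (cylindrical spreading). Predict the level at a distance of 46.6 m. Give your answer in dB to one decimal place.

68.8 dB

Line-source attenuation: ΔL = 10·log₁₀(r₂/r₁) = 10·log₁₀(46.6/5.7) = 9.125 dB.
L₂ = 77.9 − 10·log₁₀(46.6/5.7) = 77.9 − 9.125 = 68.77 dB.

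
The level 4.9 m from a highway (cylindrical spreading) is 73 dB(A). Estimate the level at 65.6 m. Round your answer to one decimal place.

61.7 dB(A)

For a line source, L₂ = L₁ − 10·log₁₀(r₂/r₁).
L₂ = 73 − 10·log₁₀(65.6/4.9) = 73 − 11.267 = 61.73 dB(A).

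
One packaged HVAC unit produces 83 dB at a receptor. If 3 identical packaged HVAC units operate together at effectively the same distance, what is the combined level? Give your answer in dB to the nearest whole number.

N identical incoherent sources raise the level by 10·log₁₀ N.
L_total = 83 + 10·log₁₀(3) = 83 + 4.771 = 87.77 dB.

88 dB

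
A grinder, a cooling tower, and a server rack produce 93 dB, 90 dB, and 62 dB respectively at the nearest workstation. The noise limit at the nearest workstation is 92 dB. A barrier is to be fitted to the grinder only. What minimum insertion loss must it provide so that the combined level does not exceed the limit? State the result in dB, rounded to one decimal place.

The untreated sources together contribute 10^(90/10) + 10^(62/10) = 1.002e+09, i.e. 90.01 dB.
To meet 92 dB overall, the treated grinder may contribute at most 10^(92/10) − 1.002e+09 = 5.833e+08, i.e. 87.66 dB.
Required insertion loss = 93 − 87.66 = 5.34 dB.

5.3 dB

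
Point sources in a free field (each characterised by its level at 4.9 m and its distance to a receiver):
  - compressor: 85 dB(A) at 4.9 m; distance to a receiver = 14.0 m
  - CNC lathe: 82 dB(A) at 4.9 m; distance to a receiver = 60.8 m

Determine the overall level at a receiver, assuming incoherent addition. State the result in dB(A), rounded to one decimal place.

76.0 dB(A)

Propagate each source to the receiver with L = L_ref − 20·log₁₀(r/r_ref), then add intensities.
compressor: 85 − 20·log₁₀(14.0/4.9) = 85 − 9.12 = 75.88 dB(A).
CNC lathe: 82 − 20·log₁₀(60.8/4.9) = 82 − 21.87 = 60.13 dB(A).
Σ 10^(L/10) = 3.977e+07 → L_total = 10·log₁₀(3.977e+07) = 76.00 dB(A).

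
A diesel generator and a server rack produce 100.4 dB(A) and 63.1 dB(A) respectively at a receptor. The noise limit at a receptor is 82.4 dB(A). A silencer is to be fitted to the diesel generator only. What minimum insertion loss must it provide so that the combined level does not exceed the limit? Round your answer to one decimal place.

The untreated sources together contribute 10^(63.1/10) = 2.042e+06, i.e. 63.10 dB(A).
The limit corresponds to 10^(82.4/10) = 1.738e+08; subtracting the fixed part leaves 1.717e+08 for the diesel generator, i.e. 82.35 dB(A).
So the diesel generator must be reduced from 100.4 to 82.35 dB(A): IL = 18.05 dB.

18.1 dB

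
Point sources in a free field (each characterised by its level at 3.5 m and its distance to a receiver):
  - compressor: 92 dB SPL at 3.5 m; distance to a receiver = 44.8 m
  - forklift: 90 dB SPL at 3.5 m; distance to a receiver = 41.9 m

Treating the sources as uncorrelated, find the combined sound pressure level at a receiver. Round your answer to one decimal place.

First find each source's level at the receiver (point-source: −20·log₁₀(r/r_ref)), then combine on an intensity basis.
compressor: 92 − 20·log₁₀(44.8/3.5) = 92 − 22.14 = 69.86 dB SPL.
forklift: 90 − 20·log₁₀(41.9/3.5) = 90 − 21.56 = 68.44 dB SPL.
Σ 10^(L/10) = 1.665e+07 → L_total = 10·log₁₀(1.665e+07) = 72.21 dB SPL.

72.2 dB SPL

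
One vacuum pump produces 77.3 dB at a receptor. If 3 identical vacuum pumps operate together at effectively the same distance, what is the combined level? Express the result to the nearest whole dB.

82 dB

With 3 equal, uncorrelated contributions the intensity is 3× that of one unit, giving a rise of 10·log₁₀ 3.
L_total = 77.3 + 10·log₁₀(3) = 77.3 + 4.771 = 82.07 dB.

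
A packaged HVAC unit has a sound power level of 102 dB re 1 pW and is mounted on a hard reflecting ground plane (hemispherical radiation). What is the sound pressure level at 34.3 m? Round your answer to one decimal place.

63.3 dB

Free-field hemispherical radiation: L_p = L_w − 10·log₁₀(2π·r²), r = 34.3 m.
2π·r² = 7392 m², 10·log₁₀ of that is 38.688 dB.
L_p = 102 − 38.688 = 63.31 dB.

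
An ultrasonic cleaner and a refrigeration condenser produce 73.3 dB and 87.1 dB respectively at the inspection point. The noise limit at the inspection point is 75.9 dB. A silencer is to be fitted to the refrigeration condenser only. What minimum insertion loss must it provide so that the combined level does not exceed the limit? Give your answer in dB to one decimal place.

14.7 dB

The untreated sources together contribute 10^(73.3/10) = 2.138e+07, i.e. 73.30 dB.
The limit corresponds to 10^(75.9/10) = 3.890e+07; subtracting the fixed part leaves 1.752e+07 for the refrigeration condenser, i.e. 72.44 dB.
Required insertion loss = 87.1 − 72.44 = 14.66 dB.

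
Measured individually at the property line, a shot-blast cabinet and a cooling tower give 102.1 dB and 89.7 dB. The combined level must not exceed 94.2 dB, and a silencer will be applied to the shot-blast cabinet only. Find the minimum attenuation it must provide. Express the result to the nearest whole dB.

10 dB

Everything except the shot-blast cabinet sums to 10^(89.7/10) = 9.333e+08 in linear terms, 89.70 dB.
To meet 94.2 dB overall, the treated shot-blast cabinet may contribute at most 10^(94.2/10) − 9.333e+08 = 1.697e+09, i.e. 92.30 dB.
Required insertion loss = 102.1 − 92.30 = 9.80 dB.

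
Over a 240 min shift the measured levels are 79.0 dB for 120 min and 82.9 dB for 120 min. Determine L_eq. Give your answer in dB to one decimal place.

Weight each interval's intensity by its duration and average over T = 240 min:
Σ tᵢ·10^(Lᵢ/10) = 120·10^(79.0/10) + 120·10^(82.9/10) = 3.293e+10.
L_eq = 10·log₁₀(3.293e+10/240) = 81.37 dB.

81.4 dB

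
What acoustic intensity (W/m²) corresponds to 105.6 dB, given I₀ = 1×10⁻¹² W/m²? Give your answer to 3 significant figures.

L = 10·log₁₀(I/I₀) ⇒ I = I₀·10^(L/10) = 10⁻¹² × 10^10.56.

0.0363 W/m²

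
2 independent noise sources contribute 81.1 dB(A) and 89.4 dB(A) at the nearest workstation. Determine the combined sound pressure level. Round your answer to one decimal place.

For uncorrelated sources the intensities add, so convert each level to linear form, sum, and take 10·log₁₀ of the total.
Σ 10^(L/10) = 10^(81.1/10) + 10^(89.4/10) = 9.998e+08.
L_total = 10·log₁₀(9.998e+08) = 90.00 dB(A).

90.0 dB(A)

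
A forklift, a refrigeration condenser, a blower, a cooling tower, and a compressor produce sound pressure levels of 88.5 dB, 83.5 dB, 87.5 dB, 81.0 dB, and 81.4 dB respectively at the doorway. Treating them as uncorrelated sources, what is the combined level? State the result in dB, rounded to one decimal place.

92.5 dB

For uncorrelated sources the intensities add, so convert each level to linear form, sum, and take 10·log₁₀ of the total.
Σ 10^(L/10) = 10^(88.5/10) + 10^(83.5/10) + 10^(87.5/10) + 10^(81.0/10) + 10^(81.4/10) = 1.758e+09.
L_total = 10·log₁₀(1.758e+09) = 92.45 dB.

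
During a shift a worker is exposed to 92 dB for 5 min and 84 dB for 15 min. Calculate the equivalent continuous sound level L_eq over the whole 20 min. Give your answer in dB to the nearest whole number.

L_eq = 10·log₁₀[(1/T)·Σ tᵢ·10^(Lᵢ/10)] with T = 20 min.
Σ tᵢ·10^(Lᵢ/10) = 5·10^(92/10) + 15·10^(84/10) = 1.169e+10.
L_eq = 10·log₁₀(1.169e+10/20) = 87.67 dB.

88 dB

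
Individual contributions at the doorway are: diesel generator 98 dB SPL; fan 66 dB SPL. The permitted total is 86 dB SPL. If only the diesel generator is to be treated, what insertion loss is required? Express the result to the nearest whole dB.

12 dB

Everything except the diesel generator sums to 10^(66/10) = 3.981e+06 in linear terms, 66.00 dB SPL.
To meet 86 dB SPL overall, the treated diesel generator may contribute at most 10^(86/10) − 3.981e+06 = 3.941e+08, i.e. 85.96 dB SPL.
So the diesel generator must be reduced from 98 to 85.96 dB SPL: IL = 12.04 dB.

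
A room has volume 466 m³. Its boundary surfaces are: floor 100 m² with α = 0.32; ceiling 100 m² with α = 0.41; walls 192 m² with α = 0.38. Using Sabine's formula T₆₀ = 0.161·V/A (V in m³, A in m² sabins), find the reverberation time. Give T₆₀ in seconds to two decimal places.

A = Σ Sᵢαᵢ = 100·0.32 + 100·0.41 + 192·0.38 = 145.96 m².
T₆₀ = 0.161 × 466 / 145.96 = 0.514 s.

0.51 s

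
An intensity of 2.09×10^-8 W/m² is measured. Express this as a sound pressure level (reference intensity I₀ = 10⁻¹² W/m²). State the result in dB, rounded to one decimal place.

43.2 dB

Dividing by I₀ shifts the exponent by 12: I/I₀ = 2.09×10^4.
L = 10·(0.3201 + 4) = 43.20 dB.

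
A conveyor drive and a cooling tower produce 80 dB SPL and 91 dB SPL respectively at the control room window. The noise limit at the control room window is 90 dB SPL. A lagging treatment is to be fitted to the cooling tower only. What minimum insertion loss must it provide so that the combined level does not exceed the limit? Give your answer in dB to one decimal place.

The untreated sources together contribute 10^(80/10) = 1.000e+08, i.e. 80.00 dB SPL.
The limit corresponds to 10^(90/10) = 1.000e+09; subtracting the fixed part leaves 9.000e+08 for the cooling tower, i.e. 89.54 dB SPL.
So the cooling tower must be reduced from 91 to 89.54 dB SPL: IL = 1.46 dB.

1.5 dB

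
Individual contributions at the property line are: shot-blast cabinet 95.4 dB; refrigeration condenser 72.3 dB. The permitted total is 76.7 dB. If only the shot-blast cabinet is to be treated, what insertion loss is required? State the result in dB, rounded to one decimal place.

20.7 dB

The untreated sources together contribute 10^(72.3/10) = 1.698e+07, i.e. 72.30 dB.
To meet 76.7 dB overall, the treated shot-blast cabinet may contribute at most 10^(76.7/10) − 1.698e+07 = 2.979e+07, i.e. 74.74 dB.
So the shot-blast cabinet must be reduced from 95.4 to 74.74 dB: IL = 20.66 dB.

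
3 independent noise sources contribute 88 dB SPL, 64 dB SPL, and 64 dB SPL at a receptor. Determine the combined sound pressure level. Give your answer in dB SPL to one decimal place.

Incoherent sources combine by intensity addition: L_total = 10·log₁₀(Σ 10^(L_i/10)).
Σ 10^(L/10) = 10^(88/10) + 10^(64/10) + 10^(64/10) = 6.360e+08.
L_total = 10·log₁₀(6.360e+08) = 88.03 dB SPL.

88.0 dB SPL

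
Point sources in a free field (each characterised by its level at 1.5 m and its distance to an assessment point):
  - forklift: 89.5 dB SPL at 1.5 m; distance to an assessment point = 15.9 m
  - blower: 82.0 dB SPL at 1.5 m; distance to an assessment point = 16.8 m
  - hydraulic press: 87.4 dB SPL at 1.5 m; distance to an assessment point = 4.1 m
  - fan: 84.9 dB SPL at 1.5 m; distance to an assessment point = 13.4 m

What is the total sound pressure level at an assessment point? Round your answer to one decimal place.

Apply inverse-square spreading to bring every level to the receiver, then sum 10^(L/10).
forklift: 89.5 − 20·log₁₀(15.9/1.5) = 89.5 − 20.51 = 68.99 dB SPL.
blower: 82.0 − 20·log₁₀(16.8/1.5) = 82.0 − 20.98 = 61.02 dB SPL.
hydraulic press: 87.4 − 20·log₁₀(4.1/1.5) = 87.4 − 8.73 = 78.67 dB SPL.
fan: 84.9 − 20·log₁₀(13.4/1.5) = 84.9 − 19.02 = 65.88 dB SPL.
Σ 10^(L/10) = 8.662e+07 → L_total = 10·log₁₀(8.662e+07) = 79.38 dB SPL.

79.4 dB SPL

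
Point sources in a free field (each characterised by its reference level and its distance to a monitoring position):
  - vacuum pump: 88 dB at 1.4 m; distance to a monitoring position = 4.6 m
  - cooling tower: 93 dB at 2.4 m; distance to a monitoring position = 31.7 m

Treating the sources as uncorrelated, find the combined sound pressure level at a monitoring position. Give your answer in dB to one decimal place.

78.4 dB

First find each source's level at the receiver (point-source: −20·log₁₀(r/r_ref)), then combine on an intensity basis.
vacuum pump: 88 − 20·log₁₀(4.6/1.4) = 88 − 10.33 = 77.67 dB.
cooling tower: 93 − 20·log₁₀(31.7/2.4) = 93 − 22.42 = 70.58 dB.
Σ 10^(L/10) = 6.988e+07 → L_total = 10·log₁₀(6.988e+07) = 78.44 dB.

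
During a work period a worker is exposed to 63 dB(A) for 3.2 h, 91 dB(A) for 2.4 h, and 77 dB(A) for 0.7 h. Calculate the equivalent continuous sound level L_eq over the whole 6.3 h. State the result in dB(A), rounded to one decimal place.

86.9 dB(A)

Weight each interval's intensity by its duration and average over T = 6.3 h:
Σ tᵢ·10^(Lᵢ/10) = 3.2·10^(63/10) + 2.4·10^(91/10) + 0.7·10^(77/10) = 3.063e+09.
L_eq = 10·log₁₀(3.063e+09/6.3) = 86.87 dB(A).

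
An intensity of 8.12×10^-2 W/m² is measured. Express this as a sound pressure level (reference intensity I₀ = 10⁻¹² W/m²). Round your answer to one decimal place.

109.1 dB

Dividing by I₀ shifts the exponent by 12: I/I₀ = 8.12×10^10.
L = 10·(0.9096 + 10) = 109.10 dB.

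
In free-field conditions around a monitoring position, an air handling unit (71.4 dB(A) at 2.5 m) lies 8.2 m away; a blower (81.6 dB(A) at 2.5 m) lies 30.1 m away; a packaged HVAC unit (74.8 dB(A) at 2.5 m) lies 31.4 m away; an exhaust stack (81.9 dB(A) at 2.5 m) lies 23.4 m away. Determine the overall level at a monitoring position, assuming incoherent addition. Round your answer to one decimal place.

66.3 dB(A)

First find each source's level at the receiver (point-source: −20·log₁₀(r/r_ref)), then combine on an intensity basis.
air handling unit: 71.4 − 20·log₁₀(8.2/2.5) = 71.4 − 10.32 = 61.08 dB(A).
blower: 81.6 − 20·log₁₀(30.1/2.5) = 81.6 − 21.61 = 59.99 dB(A).
packaged HVAC unit: 74.8 − 20·log₁₀(31.4/2.5) = 74.8 − 21.98 = 52.82 dB(A).
exhaust stack: 81.9 − 20·log₁₀(23.4/2.5) = 81.9 − 19.43 = 62.47 dB(A).
Σ 10^(L/10) = 4.239e+06 → L_total = 10·log₁₀(4.239e+06) = 66.27 dB(A).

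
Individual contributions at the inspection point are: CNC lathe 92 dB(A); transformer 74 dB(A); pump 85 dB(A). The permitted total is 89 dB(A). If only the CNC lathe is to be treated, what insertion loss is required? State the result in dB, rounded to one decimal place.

Everything except the CNC lathe sums to 10^(74/10) + 10^(85/10) = 3.413e+08 in linear terms, 85.33 dB(A).
To meet 89 dB(A) overall, the treated CNC lathe may contribute at most 10^(89/10) − 3.413e+08 = 4.530e+08, i.e. 86.56 dB(A).
Required insertion loss = 92 − 86.56 = 5.44 dB.

5.4 dB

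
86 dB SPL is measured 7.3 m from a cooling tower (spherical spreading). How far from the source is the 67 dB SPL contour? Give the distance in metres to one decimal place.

Point-source spreading drops the level by 20·log₁₀(r₂/r₁); inverting, r₂/r₁ = 10^(ΔL/20).
r₂ = 7.3·10^((86−67)/20) = 7.3·10^(19.0/20) = 65.06 m.

65.1 m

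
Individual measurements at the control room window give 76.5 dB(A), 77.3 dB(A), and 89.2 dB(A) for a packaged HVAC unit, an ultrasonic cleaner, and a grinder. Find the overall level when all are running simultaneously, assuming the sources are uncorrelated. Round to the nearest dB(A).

For uncorrelated sources the intensities add, so convert each level to linear form, sum, and take 10·log₁₀ of the total.
Σ 10^(L/10) = 10^(76.5/10) + 10^(77.3/10) + 10^(89.2/10) = 9.301e+08.
L_total = 10·log₁₀(9.301e+08) = 89.69 dB(A).

90 dB(A)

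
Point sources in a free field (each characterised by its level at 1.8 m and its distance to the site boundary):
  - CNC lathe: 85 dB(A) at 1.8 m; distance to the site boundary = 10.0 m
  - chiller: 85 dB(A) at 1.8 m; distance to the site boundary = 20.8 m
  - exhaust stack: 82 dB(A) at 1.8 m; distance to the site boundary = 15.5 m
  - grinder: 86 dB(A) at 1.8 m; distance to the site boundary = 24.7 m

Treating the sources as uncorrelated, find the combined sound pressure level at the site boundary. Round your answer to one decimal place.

Apply inverse-square spreading to bring every level to the receiver, then sum 10^(L/10).
CNC lathe: 85 − 20·log₁₀(10.0/1.8) = 85 − 14.89 = 70.11 dB(A).
chiller: 85 − 20·log₁₀(20.8/1.8) = 85 − 21.26 = 63.74 dB(A).
exhaust stack: 82 − 20·log₁₀(15.5/1.8) = 82 − 18.70 = 63.30 dB(A).
grinder: 86 − 20·log₁₀(24.7/1.8) = 86 − 22.75 = 63.25 dB(A).
Σ 10^(L/10) = 1.687e+07 → L_total = 10·log₁₀(1.687e+07) = 72.27 dB(A).

72.3 dB(A)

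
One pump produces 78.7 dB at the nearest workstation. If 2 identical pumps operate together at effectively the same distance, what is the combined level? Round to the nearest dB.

82 dB

With 2 equal, uncorrelated contributions the intensity is 2× that of one unit, giving a rise of 10·log₁₀ 2.
L_total = 78.7 + 10·log₁₀(2) = 78.7 + 3.010 = 81.71 dB.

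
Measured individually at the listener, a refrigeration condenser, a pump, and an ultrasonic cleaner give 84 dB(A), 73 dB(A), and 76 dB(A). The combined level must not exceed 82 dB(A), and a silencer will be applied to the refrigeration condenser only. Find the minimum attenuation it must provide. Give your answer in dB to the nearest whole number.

Fixed contribution from the other sources: Σ 10^(L/10) = 10^(73/10) + 10^(76/10) = 5.976e+07 (77.76 dB(A)).
To meet 82 dB(A) overall, the treated refrigeration condenser may contribute at most 10^(82/10) − 5.976e+07 = 9.873e+07, i.e. 79.94 dB(A).
Required insertion loss = 84 − 79.94 = 4.06 dB.

4 dB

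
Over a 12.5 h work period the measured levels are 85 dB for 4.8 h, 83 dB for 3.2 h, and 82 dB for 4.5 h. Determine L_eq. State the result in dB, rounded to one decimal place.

83.6 dB

L_eq = 10·log₁₀[(1/T)·Σ tᵢ·10^(Lᵢ/10)] with T = 12.5 h.
Σ tᵢ·10^(Lᵢ/10) = 4.8·10^(85/10) + 3.2·10^(83/10) + 4.5·10^(82/10) = 2.870e+09.
L_eq = 10·log₁₀(2.870e+09/12.5) = 83.61 dB.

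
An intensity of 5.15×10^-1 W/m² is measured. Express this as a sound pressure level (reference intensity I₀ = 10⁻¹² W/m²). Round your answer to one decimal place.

I/I₀ = 5.15×10^-1/10⁻¹² = 5.15×10^11, and L = 10·log₁₀(I/I₀).
L = 10·(0.7118 + 11) = 117.12 dB.

117.1 dB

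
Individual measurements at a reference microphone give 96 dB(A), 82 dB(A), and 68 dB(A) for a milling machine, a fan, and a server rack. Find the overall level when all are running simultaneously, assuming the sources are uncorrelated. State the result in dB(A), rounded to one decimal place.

For uncorrelated sources the intensities add, so convert each level to linear form, sum, and take 10·log₁₀ of the total.
Σ 10^(L/10) = 10^(96/10) + 10^(82/10) + 10^(68/10) = 4.146e+09.
L_total = 10·log₁₀(4.146e+09) = 96.18 dB(A).

96.2 dB(A)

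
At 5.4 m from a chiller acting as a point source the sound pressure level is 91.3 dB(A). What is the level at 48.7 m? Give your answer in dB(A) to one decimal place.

72.2 dB(A)

For a point source, L₂ = L₁ − 20·log₁₀(r₂/r₁).
L₂ = 91.3 − 20·log₁₀(48.7/5.4) = 91.3 − 19.103 = 72.20 dB(A).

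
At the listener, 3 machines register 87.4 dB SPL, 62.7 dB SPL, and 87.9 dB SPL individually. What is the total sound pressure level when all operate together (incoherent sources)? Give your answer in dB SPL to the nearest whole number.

Incoherent sources combine by intensity addition: L_total = 10·log₁₀(Σ 10^(L_i/10)).
Σ 10^(L/10) = 10^(87.4/10) + 10^(62.7/10) + 10^(87.9/10) = 1.168e+09.
L_total = 10·log₁₀(1.168e+09) = 90.67 dB SPL.

91 dB SPL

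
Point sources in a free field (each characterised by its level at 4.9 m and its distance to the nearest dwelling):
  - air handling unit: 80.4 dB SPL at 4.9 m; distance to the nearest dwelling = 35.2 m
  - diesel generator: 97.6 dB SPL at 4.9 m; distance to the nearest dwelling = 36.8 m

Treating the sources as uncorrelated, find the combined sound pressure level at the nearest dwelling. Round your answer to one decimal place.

Apply inverse-square spreading to bring every level to the receiver, then sum 10^(L/10).
air handling unit: 80.4 − 20·log₁₀(35.2/4.9) = 80.4 − 17.13 = 63.27 dB SPL.
diesel generator: 97.6 − 20·log₁₀(36.8/4.9) = 97.6 − 17.51 = 80.09 dB SPL.
Σ 10^(L/10) = 1.041e+08 → L_total = 10·log₁₀(1.041e+08) = 80.18 dB SPL.

80.2 dB SPL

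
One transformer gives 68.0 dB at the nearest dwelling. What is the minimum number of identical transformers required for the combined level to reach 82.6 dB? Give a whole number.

The shortfall is 82.6 − 68.0 = 14.6 dB, and N units add 10·log₁₀ N, so need 10·log₁₀ N ≥ 14.6.
N ≥ 10^(14.6/10) = 28.840, so N = 29.

29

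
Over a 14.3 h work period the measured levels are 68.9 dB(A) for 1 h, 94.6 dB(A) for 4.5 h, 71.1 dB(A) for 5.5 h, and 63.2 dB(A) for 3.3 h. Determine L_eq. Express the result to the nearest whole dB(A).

90 dB(A)

Weight each interval's intensity by its duration and average over T = 14.3 h:
Σ tᵢ·10^(Lᵢ/10) = 1·10^(68.9/10) + 4.5·10^(94.6/10) + 5.5·10^(71.1/10) + 3.3·10^(63.2/10) = 1.306e+10.
L_eq = 10·log₁₀(1.306e+10/14.3) = 89.61 dB(A).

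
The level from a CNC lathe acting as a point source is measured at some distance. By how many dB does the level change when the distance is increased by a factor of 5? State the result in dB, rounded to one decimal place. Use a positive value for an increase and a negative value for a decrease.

-14.0 dB

A point source loses 6 dB per doubling of distance; generally ΔL = −20·log₁₀(r₂/r₁).
ΔL = −20·log₁₀(5) = -13.98 dB.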